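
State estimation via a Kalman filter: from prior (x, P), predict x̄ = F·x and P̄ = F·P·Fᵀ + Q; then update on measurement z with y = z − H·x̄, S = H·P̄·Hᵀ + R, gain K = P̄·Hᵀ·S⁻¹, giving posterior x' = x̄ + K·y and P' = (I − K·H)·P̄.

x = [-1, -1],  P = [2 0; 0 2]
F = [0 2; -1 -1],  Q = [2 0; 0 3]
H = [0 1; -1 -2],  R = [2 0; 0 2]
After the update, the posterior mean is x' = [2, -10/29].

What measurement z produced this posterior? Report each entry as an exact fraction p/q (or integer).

x̄ = F·x = [-2, 2]
P̄ = F·P·Fᵀ + Q = [10 -4; -4 7]
S = H·P̄·Hᵀ + R = [9 -10; -10 24]
K = P̄·Hᵀ·S⁻¹ = [-1 -1/2; 17/29 -5/29]
x' − x̄ = [4, -68/29] = K·y
y = (KᵀK)⁻¹·Kᵀ·(x' − x̄) = [-4, 0]
z = y + H·x̄ = [-4, 0] + [2, -2] = [-2, -2]

z = [-2, -2]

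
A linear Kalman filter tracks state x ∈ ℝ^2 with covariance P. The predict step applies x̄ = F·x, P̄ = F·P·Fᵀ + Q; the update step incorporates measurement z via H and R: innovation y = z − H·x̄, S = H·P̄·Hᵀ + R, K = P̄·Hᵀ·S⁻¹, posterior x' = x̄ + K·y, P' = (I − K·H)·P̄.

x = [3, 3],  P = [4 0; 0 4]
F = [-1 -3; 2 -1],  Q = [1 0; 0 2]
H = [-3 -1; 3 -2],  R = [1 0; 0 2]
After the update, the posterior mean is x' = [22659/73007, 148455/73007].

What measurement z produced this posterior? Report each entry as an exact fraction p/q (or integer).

z = [-3, -3]

x̄ = F·x = [-12, 3]
P̄ = F·P·Fᵀ + Q = [41 4; 4 22]
S = H·P̄·Hᵀ + R = [416 -313; -313 411]
K = P̄·Hᵀ·S⁻¹ = [-16202/73007 8089/73007; -23990/73007 -23954/73007]
x' − x̄ = [898743/73007, -70566/73007] = K·y
y = (KᵀK)⁻¹·Kᵀ·(x' − x̄) = [-36, 39]
z = y + H·x̄ = [-36, 39] + [33, -42] = [-3, -3]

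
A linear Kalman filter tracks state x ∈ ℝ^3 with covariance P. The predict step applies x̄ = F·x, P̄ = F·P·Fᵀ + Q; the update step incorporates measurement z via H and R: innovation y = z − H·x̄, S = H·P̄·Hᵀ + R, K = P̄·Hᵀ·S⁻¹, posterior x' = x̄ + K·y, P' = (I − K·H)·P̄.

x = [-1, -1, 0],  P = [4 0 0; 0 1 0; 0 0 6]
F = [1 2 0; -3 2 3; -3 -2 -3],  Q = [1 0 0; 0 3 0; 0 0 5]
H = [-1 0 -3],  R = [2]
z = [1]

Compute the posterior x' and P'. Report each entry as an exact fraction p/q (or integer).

x̄ = F·x = [-3, 1, 5]
P̄ = F·P·Fᵀ + Q = [9 -8 -16; -8 97 -22; -16 -22 99]
y = z − H·x̄ = [13]
S = H·P̄·Hᵀ + R = [806]
K = P̄·Hᵀ·S⁻¹ = [3/62; 37/403; -281/806]
x' = x̄ + K·y = [-147/62, 68/31, 29/62]
P' = (I − K·H)·P̄ = [441/62 -359/31 -149/62; -359/31 36353/403 1531/403; -149/62 1531/403 833/806]

x' = [-147/62, 68/31, 29/62]
P' = [441/62 -359/31 -149/62; -359/31 36353/403 1531/403; -149/62 1531/403 833/806]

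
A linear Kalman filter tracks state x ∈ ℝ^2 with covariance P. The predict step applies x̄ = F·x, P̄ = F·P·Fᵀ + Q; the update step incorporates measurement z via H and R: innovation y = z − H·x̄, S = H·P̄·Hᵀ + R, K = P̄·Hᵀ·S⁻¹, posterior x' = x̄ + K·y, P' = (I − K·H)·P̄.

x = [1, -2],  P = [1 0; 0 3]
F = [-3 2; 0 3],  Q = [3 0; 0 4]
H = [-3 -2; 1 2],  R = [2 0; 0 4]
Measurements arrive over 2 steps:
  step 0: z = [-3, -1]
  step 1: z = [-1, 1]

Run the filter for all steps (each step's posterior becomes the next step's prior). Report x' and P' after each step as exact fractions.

step 0: x̄ = F·x = [-7, -6]
step 0: P̄ = F·P·Fᵀ + Q = [24 18; 18 31]
step 0: y = z − H·x̄ = [-36, 18]
step 0: S = H·P̄·Hᵀ + R = [558 -340; -340 224]
step 0: K = P̄·Hᵀ·S⁻¹ = [-237/587 -405/1174; 76/587 325/587]
step 0: x' = x̄ + K·y = [778/587, -408/587]
step 0: P' = (I − K·H)·P̄ = [642/587 -726/587; -726/587 1013/587]
step 1: x̄ = F·x = [-3150/587, -1224/587]
step 1: P̄ = F·P·Fᵀ + Q = [20303/587 12612/587; 12612/587 11465/587]
step 1: y = z − H·x̄ = [-12485/587, 6185/587]
step 1: S = H·P̄·Hᵀ + R = [381105/587 -207665/587; -207665/587 118959/587]
step 1: K = P̄·Hᵀ·S⁻¹ = [-674558/1883405 -91353/376681; 129614/1883405 157796/376681]
step 1: x' = x̄ + K·y = [-114467/376681, 325834/376681]
step 1: P' = (I − K·H)·P̄ = [1588088/1883405 -1707574/1883405; -1707574/1883405 2431747/1883405]

step 0: x' = [778/587, -408/587], P' = [642/587 -726/587; -726/587 1013/587]
step 1: x' = [-114467/376681, 325834/376681], P' = [1588088/1883405 -1707574/1883405; -1707574/1883405 2431747/1883405]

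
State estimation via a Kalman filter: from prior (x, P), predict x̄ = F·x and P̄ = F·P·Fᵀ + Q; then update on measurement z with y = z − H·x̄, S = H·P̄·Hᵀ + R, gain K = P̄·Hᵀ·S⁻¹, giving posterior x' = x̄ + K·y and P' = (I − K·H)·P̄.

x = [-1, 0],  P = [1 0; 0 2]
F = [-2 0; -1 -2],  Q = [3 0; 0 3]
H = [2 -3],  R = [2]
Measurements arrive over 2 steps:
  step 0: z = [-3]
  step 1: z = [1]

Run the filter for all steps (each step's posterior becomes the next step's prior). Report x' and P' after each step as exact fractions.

step 0: x' = [98/57, 121/57], P' = [367/57 242/57; 242/57 172/57]
step 1: x' = [-573/1498, -279/428], P' = [14209/749 1375/107; 1375/107 1909/214]

step 0: x̄ = F·x = [2, 1]
step 0: P̄ = F·P·Fᵀ + Q = [7 2; 2 12]
step 0: y = z − H·x̄ = [-4]
step 0: S = H·P̄·Hᵀ + R = [114]
step 0: K = P̄·Hᵀ·S⁻¹ = [4/57; -16/57]
step 0: x' = x̄ + K·y = [98/57, 121/57]
step 0: P' = (I − K·H)·P̄ = [367/57 242/57; 242/57 172/57]
step 1: x̄ = F·x = [-196/57, -340/57]
step 1: P̄ = F·P·Fᵀ + Q = [1639/57 1702/57; 1702/57 2194/57]
step 1: y = z − H·x̄ = [-571/57]
step 1: S = H·P̄·Hᵀ + R = [5992/57]
step 1: K = P̄·Hᵀ·S⁻¹ = [-457/1498; -227/428]
step 1: x' = x̄ + K·y = [-573/1498, -279/428]
step 1: P' = (I − K·H)·P̄ = [14209/749 1375/107; 1375/107 1909/214]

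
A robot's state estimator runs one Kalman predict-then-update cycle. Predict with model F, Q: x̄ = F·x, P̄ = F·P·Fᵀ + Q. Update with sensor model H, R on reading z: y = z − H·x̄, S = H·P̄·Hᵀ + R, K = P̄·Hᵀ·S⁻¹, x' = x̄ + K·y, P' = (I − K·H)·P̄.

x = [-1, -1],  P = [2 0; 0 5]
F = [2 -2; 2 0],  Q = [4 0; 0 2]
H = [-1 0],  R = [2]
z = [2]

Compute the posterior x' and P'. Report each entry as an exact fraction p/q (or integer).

x̄ = F·x = [0, -2]
P̄ = F·P·Fᵀ + Q = [32 8; 8 10]
y = z − H·x̄ = [2]
S = H·P̄·Hᵀ + R = [34]
K = P̄·Hᵀ·S⁻¹ = [-16/17; -4/17]
x' = x̄ + K·y = [-32/17, -42/17]
P' = (I − K·H)·P̄ = [32/17 8/17; 8/17 138/17]

x' = [-32/17, -42/17]
P' = [32/17 8/17; 8/17 138/17]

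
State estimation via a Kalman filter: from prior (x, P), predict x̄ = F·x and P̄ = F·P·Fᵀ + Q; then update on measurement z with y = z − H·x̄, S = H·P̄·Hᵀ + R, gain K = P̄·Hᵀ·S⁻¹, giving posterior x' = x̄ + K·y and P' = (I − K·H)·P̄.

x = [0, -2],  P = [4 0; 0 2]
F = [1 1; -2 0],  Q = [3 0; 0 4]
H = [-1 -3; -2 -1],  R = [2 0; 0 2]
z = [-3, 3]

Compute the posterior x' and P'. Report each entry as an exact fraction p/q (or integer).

x' = [-1293/539, 958/539]
P' = [1178/1617 -596/1617; -596/1617 620/1617]

x̄ = F·x = [-2, 0]
P̄ = F·P·Fᵀ + Q = [9 -8; -8 20]
y = z − H·x̄ = [-5, -1]
S = H·P̄·Hᵀ + R = [143 22; 22 26]
K = P̄·Hᵀ·S⁻¹ = [305/1617 -80/147; -632/1617 26/147]
x' = x̄ + K·y = [-1293/539, 958/539]
P' = (I − K·H)·P̄ = [1178/1617 -596/1617; -596/1617 620/1617]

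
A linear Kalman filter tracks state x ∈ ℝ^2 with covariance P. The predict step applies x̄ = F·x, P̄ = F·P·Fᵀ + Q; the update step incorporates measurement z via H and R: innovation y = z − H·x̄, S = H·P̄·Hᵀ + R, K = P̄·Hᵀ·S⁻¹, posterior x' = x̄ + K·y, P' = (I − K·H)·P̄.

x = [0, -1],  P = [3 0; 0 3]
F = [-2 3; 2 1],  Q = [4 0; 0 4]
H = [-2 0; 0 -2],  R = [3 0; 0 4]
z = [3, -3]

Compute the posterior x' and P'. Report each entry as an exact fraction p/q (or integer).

x' = [-10617/6928, 9481/6928]
P' = [2553/3464 -9/3464; -9/3464 3289/3464]

x̄ = F·x = [-3, -1]
P̄ = F·P·Fᵀ + Q = [43 -3; -3 19]
y = z − H·x̄ = [-3, -5]
S = H·P̄·Hᵀ + R = [175 -12; -12 80]
K = P̄·Hᵀ·S⁻¹ = [-851/1732 9/6928; 3/1732 -3289/6928]
x' = x̄ + K·y = [-10617/6928, 9481/6928]
P' = (I − K·H)·P̄ = [2553/3464 -9/3464; -9/3464 3289/3464]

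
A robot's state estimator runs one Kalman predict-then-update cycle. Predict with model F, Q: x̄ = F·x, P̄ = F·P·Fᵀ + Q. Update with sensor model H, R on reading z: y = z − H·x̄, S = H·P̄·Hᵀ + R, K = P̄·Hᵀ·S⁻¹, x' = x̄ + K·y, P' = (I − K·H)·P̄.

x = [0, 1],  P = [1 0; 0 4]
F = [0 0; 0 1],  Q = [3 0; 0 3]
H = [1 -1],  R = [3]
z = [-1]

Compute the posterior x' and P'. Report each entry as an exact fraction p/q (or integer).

x̄ = F·x = [0, 1]
P̄ = F·P·Fᵀ + Q = [3 0; 0 7]
y = z − H·x̄ = [0]
S = H·P̄·Hᵀ + R = [13]
K = P̄·Hᵀ·S⁻¹ = [3/13; -7/13]
x' = x̄ + K·y = [0, 1]
P' = (I − K·H)·P̄ = [30/13 21/13; 21/13 42/13]

x' = [0, 1]
P' = [30/13 21/13; 21/13 42/13]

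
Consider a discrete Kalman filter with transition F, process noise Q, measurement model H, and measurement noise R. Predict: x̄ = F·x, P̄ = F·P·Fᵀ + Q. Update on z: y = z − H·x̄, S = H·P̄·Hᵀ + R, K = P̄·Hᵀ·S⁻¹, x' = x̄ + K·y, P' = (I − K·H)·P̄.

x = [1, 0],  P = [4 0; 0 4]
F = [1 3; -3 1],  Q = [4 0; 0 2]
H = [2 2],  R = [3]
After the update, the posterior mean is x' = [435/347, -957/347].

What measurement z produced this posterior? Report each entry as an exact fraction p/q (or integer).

z = [-3]

x̄ = F·x = [1, -3]
P̄ = F·P·Fᵀ + Q = [44 0; 0 42]
S = H·P̄·Hᵀ + R = [347]
K = P̄·Hᵀ·S⁻¹ = [88/347; 84/347]
x' − x̄ = [88/347, 84/347] = K·y
y = (KᵀK)⁻¹·Kᵀ·(x' − x̄) = [1]
z = y + H·x̄ = [1] + [-4] = [-3]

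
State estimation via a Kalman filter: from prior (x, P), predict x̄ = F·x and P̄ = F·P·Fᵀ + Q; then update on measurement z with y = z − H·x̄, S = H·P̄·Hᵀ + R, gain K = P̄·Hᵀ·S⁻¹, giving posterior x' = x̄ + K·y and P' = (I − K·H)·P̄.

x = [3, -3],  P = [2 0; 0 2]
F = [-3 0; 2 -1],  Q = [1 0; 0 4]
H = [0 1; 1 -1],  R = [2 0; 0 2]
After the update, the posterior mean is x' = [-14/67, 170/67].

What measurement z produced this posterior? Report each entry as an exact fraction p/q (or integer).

x̄ = F·x = [-9, 9]
P̄ = F·P·Fᵀ + Q = [19 -12; -12 14]
S = H·P̄·Hᵀ + R = [16 -26; -26 59]
K = P̄·Hᵀ·S⁻¹ = [49/134 46/67; 75/134 -13/67]
x' − x̄ = [589/67, -433/67] = K·y
y = (KᵀK)⁻¹·Kᵀ·(x' − x̄) = [-6, 16]
z = y + H·x̄ = [-6, 16] + [9, -18] = [3, -2]

z = [3, -2]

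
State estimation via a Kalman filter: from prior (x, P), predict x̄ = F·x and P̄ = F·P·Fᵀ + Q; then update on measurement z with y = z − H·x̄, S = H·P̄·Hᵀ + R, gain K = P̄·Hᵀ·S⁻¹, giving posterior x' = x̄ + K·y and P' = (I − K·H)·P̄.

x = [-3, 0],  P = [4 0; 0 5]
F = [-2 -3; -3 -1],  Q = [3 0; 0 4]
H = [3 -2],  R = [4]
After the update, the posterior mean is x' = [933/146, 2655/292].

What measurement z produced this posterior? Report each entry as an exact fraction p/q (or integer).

x̄ = F·x = [6, 9]
P̄ = F·P·Fᵀ + Q = [64 39; 39 45]
S = H·P̄·Hᵀ + R = [292]
K = P̄·Hᵀ·S⁻¹ = [57/146; 27/292]
x' − x̄ = [57/146, 27/292] = K·y
y = (KᵀK)⁻¹·Kᵀ·(x' − x̄) = [1]
z = y + H·x̄ = [1] + [0] = [1]

z = [1]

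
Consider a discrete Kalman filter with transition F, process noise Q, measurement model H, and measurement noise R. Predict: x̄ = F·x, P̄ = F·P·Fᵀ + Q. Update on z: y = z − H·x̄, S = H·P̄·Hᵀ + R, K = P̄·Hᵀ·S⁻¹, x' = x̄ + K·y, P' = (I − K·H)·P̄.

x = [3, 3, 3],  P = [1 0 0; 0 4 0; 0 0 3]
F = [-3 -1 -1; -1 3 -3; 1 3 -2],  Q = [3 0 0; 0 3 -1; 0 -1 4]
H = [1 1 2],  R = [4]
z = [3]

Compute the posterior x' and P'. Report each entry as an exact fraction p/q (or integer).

x̄ = F·x = [-15, -3, 6]
P̄ = F·P·Fᵀ + Q = [19 0 -9; 0 67 52; -9 52 53]
y = z − H·x̄ = [9]
S = H·P̄·Hᵀ + R = [474]
K = P̄·Hᵀ·S⁻¹ = [1/474; 57/158; 149/474]
x' = x̄ + K·y = [-2367/158, 39/158, 1395/158]
P' = (I − K·H)·P̄ = [9005/474 -57/158 -4415/474; -57/158 839/158 -277/158; -4415/474 -277/158 2921/474]

x' = [-2367/158, 39/158, 1395/158]
P' = [9005/474 -57/158 -4415/474; -57/158 839/158 -277/158; -4415/474 -277/158 2921/474]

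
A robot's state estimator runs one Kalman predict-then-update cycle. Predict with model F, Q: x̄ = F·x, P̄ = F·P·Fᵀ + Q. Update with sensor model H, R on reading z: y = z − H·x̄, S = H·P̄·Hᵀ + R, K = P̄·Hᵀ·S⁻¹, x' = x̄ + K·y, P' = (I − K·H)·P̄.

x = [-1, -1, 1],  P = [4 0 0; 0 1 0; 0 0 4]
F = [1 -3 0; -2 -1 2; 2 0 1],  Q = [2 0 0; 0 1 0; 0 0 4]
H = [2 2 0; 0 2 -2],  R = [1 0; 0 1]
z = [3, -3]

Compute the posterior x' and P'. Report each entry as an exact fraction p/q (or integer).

x' = [63860/33173, -13337/33173, 35883/33173]
P' = [152023/33173 -147545/33173 -144344/33173; -147545/33173 151286/33173 148056/33173; -144344/33173 148056/33173 153080/33173]

x̄ = F·x = [2, 5, -1]
P̄ = F·P·Fᵀ + Q = [15 -5 8; -5 34 -8; 8 -8 24]
y = z − H·x̄ = [-11, -15]
S = H·P̄·Hᵀ + R = [157 116; 116 297]
K = P̄·Hᵀ·S⁻¹ = [8956/33173 -6402/33173; 7482/33173 6460/33173; 7424/33173 -10048/33173]
x' = x̄ + K·y = [63860/33173, -13337/33173, 35883/33173]
P' = (I − K·H)·P̄ = [152023/33173 -147545/33173 -144344/33173; -147545/33173 151286/33173 148056/33173; -144344/33173 148056/33173 153080/33173]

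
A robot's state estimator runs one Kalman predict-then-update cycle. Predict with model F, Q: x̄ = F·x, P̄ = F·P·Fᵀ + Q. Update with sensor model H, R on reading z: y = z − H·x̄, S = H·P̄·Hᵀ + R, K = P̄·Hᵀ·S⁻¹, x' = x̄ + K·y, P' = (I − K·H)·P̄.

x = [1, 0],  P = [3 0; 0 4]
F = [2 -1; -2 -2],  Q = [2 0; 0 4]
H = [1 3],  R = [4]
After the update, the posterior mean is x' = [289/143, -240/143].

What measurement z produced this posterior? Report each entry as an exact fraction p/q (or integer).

x̄ = F·x = [2, -2]
P̄ = F·P·Fᵀ + Q = [18 -4; -4 32]
S = H·P̄·Hᵀ + R = [286]
K = P̄·Hᵀ·S⁻¹ = [3/143; 46/143]
x' − x̄ = [3/143, 46/143] = K·y
y = (KᵀK)⁻¹·Kᵀ·(x' − x̄) = [1]
z = y + H·x̄ = [1] + [-4] = [-3]

z = [-3]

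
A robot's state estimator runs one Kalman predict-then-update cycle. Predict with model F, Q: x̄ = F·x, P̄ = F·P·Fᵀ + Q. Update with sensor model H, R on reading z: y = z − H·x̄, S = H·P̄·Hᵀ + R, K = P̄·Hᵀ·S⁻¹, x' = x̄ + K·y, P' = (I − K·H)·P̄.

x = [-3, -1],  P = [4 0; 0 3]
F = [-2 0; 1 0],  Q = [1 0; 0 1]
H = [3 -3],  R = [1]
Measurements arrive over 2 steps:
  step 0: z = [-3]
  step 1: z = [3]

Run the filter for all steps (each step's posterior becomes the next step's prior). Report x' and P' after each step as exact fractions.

step 0: x' = [-192/343, 141/343], P' = [206/343 181/343; 181/343 194/343]
step 1: x' = [16323/23203, -7113/23203], P' = [13524/23203 11945/23203; 11945/23203 12906/23203]

step 0: x̄ = F·x = [6, -3]
step 0: P̄ = F·P·Fᵀ + Q = [17 -8; -8 5]
step 0: y = z − H·x̄ = [-30]
step 0: S = H·P̄·Hᵀ + R = [343]
step 0: K = P̄·Hᵀ·S⁻¹ = [75/343; -39/343]
step 0: x' = x̄ + K·y = [-192/343, 141/343]
step 0: P' = (I − K·H)·P̄ = [206/343 181/343; 181/343 194/343]
step 1: x̄ = F·x = [384/343, -192/343]
step 1: P̄ = F·P·Fᵀ + Q = [1167/343 -412/343; -412/343 549/343]
step 1: y = z − H·x̄ = [-699/343]
step 1: S = H·P̄·Hᵀ + R = [23203/343]
step 1: K = P̄·Hᵀ·S⁻¹ = [4737/23203; -2883/23203]
step 1: x' = x̄ + K·y = [16323/23203, -7113/23203]
step 1: P' = (I − K·H)·P̄ = [13524/23203 11945/23203; 11945/23203 12906/23203]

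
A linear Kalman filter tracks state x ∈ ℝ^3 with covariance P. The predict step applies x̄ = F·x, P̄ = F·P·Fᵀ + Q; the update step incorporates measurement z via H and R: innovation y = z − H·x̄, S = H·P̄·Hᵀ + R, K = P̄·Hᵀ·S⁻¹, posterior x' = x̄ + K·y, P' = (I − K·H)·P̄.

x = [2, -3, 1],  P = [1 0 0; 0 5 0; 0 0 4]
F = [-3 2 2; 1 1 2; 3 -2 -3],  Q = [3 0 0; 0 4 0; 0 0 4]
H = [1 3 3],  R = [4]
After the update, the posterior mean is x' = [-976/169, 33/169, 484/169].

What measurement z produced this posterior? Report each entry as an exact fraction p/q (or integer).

x̄ = F·x = [-10, 1, 9]
P̄ = F·P·Fᵀ + Q = [48 23 -53; 23 26 -31; -53 -31 69]
S = H·P̄·Hᵀ + R = [169]
K = P̄·Hᵀ·S⁻¹ = [-42/169; 8/169; 61/169]
x' − x̄ = [714/169, -136/169, -1037/169] = K·y
y = (KᵀK)⁻¹·Kᵀ·(x' − x̄) = [-17]
z = y + H·x̄ = [-17] + [20] = [3]

z = [3]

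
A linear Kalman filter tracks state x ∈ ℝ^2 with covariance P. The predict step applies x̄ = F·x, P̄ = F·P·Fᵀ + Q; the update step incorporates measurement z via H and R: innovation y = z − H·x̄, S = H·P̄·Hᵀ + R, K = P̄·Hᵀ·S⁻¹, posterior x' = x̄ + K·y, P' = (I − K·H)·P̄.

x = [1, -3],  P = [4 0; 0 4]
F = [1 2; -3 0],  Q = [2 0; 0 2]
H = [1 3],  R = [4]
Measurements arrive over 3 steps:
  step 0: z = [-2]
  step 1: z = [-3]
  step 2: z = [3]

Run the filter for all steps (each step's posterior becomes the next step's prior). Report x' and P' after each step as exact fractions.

step 0: x' = [-206/37, 42/37], P' = [1579/74 -531/74; -531/74 211/74]
step 1: x' = [-971/622, -273/622], P' = [122460/30167 -42222/30167; -42222/30167 27916/30167]
step 2: x' = [-2822903/1253027, 2237289/1253027], P' = [10042733/2506054 -3419769/2506054; -3419769/2506054 2264381/2506054]

step 0: x̄ = F·x = [-5, -3]
step 0: P̄ = F·P·Fᵀ + Q = [22 -12; -12 38]
step 0: y = z − H·x̄ = [12]
step 0: S = H·P̄·Hᵀ + R = [296]
step 0: K = P̄·Hᵀ·S⁻¹ = [-7/148; 51/148]
step 0: x' = x̄ + K·y = [-206/37, 42/37]
step 0: P' = (I − K·H)·P̄ = [1579/74 -531/74; -531/74 211/74]
step 1: x̄ = F·x = [-122/37, 618/37]
step 1: P̄ = F·P·Fᵀ + Q = [447/74 -1551/74; -1551/74 14359/74]
step 1: y = z − H·x̄ = [-1843/37]
step 1: S = H·P̄·Hᵀ + R = [60334/37]
step 1: K = P̄·Hᵀ·S⁻¹ = [-2103/60334; 20763/60334]
step 1: x' = x̄ + K·y = [-971/622, -273/622]
step 1: P' = (I − K·H)·P̄ = [122460/30167 -42222/30167; -42222/30167 27916/30167]
step 2: x̄ = F·x = [-1517/622, 2913/622]
step 2: P̄ = F·P·Fᵀ + Q = [125570/30167 -114048/30167; -114048/30167 1162474/30167]
step 2: y = z − H·x̄ = [-2678/311]
step 2: S = H·P̄·Hᵀ + R = [10024216/30167]
step 2: K = P̄·Hᵀ·S⁻¹ = [-108287/5012108; 1686687/5012108]
step 2: x' = x̄ + K·y = [-2822903/1253027, 2237289/1253027]
step 2: P' = (I − K·H)·P̄ = [10042733/2506054 -3419769/2506054; -3419769/2506054 2264381/2506054]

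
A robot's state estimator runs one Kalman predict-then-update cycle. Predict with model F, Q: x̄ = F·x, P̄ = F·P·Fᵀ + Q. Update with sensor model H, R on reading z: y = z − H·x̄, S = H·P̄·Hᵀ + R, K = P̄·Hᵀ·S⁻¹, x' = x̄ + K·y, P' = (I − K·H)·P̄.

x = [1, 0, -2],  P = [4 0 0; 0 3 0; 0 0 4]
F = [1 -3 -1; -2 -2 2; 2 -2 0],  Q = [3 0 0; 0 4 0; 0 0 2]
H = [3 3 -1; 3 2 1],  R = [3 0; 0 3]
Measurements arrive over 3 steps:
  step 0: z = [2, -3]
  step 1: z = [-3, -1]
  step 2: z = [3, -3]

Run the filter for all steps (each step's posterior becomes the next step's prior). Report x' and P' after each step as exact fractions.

step 0: x' = [15/107, -40/107, -262/107], P' = [120706/25573 -142194/25573 -51606/25573; -142194/25573 867864/127865 317004/127865; -51606/25573 317004/127865 285774/127865]
step 1: x' = [20045159129/9230418199, -31573222898/9230418199, -5336565690/9230418199], P' = [25190375923/9230418199 -29171688924/9230418199 -7509816144/9230418199; -29171688924/9230418199 35933615772/9230418199 9610561848/9230418199; -7509816144/9230418199 9610561848/9230418199 13347811902/9230418199]
step 2: x' = [-608974848997179/369718606578623, 738730503390390/369718606578623, -669214441201866/369718606578623], P' = [958332609293030/369718606578623 -1107428791612974/369718606578623 -285975140481882/369718606578623; -1107428791612974/369718606578623 1365760755808392/369718606578623 366997578628308/369718606578623; -285975140481882/369718606578623 366997578628308/369718606578623 529922127824538/369718606578623]

step 0: x̄ = F·x = [3, -6, 2]
step 0: P̄ = F·P·Fᵀ + Q = [38 2 26; 2 48 -4; 26 -4 30]
step 0: y = z − H·x̄ = [13, -2]
step 0: S = H·P̄·Hᵀ + R = [711 626; 626 731]
step 0: K = P̄·Hᵀ·S⁻¹ = [-4286/25573 8708/25573; 51226/127865 -26726/127865; -36284/127865 48564/127865]
step 0: x' = x̄ + K·y = [15/107, -40/107, -262/107]
step 0: P' = (I − K·H)·P̄ = [120706/25573 -142194/25573 -51606/25573; -142194/25573 867864/127865 317004/127865; -51606/25573 317004/127865 285774/127865]
step 1: x̄ = F·x = [397/107, -474/107, 110/107]
step 1: P̄ = F·P·Fᵀ + Q = [15767579/127865 -343088/25573 55448/535; -343088/25573 276116/25573 -1040/107; 55448/535 -1040/107 49494/535]
step 1: y = z − H·x̄ = [20/107, -460/107]
step 1: S = H·P̄·Hᵀ + R = [12722508/25573 22277645/25573; 22277645/25573 213599144/127865]
step 1: K = P̄·Hᵀ·S⁻¹ = [-1478040953/9230418199 3239311259/9230418199; 3558406232/9230418199 -2012424460/9230418199; -2348524930/9230418199 3346495722/9230418199]
step 1: x' = x̄ + K·y = [20045159129/9230418199, -31573222898/9230418199, -5336565690/9230418199]
step 1: P' = (I − K·H)·P̄ = [25190375923/9230418199 -29171688924/9230418199 -7509816144/9230418199; -29171688924/9230418199 35933615772/9230418199 9610561848/9230418199; -7509816144/9230418199 9610561848/9230418199 13347811902/9230418199]
step 2: x̄ = F·x = [120101393513/9230418199, 12382996158/9230418199, 103236764054/9230418199]
step 2: P̄ = F·P·Fᵀ + Q = [637345121290/9230418199 -46642948682/9230418199 533596713854/9230418199; -46642948682/9230418199 84629410160/9230418199 -25508552572/9230418199; 533596713854/9230418199 -25508552572/9230418199 496330314570/9230418199]
step 2: y = z − H·x̄ = [-266525150362/9230418199, -515998191506/9230418199]
step 2: S = H·P̄·Hᵀ + R = [3133690308249/9230418199 5022399455198/9230418199; 5022399455198/9230418199 9138475990069/9230418199]
step 2: K = P̄·Hᵀ·S⁻¹ = [-53771135492650/369718606578623 124721701390420/369718606578623; 135999437985982/369718606578623 -74589094864610/369718606578623; -95618271128420/369718606578623 135330621211836/369718606578623]
step 2: x' = x̄ + K·y = [-608974848997179/369718606578623, 738730503390390/369718606578623, -669214441201866/369718606578623]
step 2: P' = (I − K·H)·P̄ = [958332609293030/369718606578623 -1107428791612974/369718606578623 -285975140481882/369718606578623; -1107428791612974/369718606578623 1365760755808392/369718606578623 366997578628308/369718606578623; -285975140481882/369718606578623 366997578628308/369718606578623 529922127824538/369718606578623]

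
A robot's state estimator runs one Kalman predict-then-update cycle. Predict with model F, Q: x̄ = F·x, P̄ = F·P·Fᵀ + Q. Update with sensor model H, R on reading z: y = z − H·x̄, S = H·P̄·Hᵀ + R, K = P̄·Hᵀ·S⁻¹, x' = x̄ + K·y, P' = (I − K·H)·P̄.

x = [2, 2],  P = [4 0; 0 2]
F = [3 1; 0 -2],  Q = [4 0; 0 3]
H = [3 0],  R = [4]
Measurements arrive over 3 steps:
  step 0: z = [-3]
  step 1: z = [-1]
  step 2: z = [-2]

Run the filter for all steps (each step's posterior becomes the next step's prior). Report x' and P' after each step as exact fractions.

step 0: x' = [-173/191, -602/191], P' = [84/191 -8/191; -8/191 2029/191]
step 1: x' = [-14987/32273, 3652/32273], P' = [14004/32273 -16040/32273; -16040/32273 710467/32273]
step 2: x' = [-5381366/7953287, -9112130/7953287], P' = [3477420/7953287 -5298776/7953287; -5298776/7953287 234836965/7953287]

step 0: x̄ = F·x = [8, -4]
step 0: P̄ = F·P·Fᵀ + Q = [42 -4; -4 11]
step 0: y = z − H·x̄ = [-27]
step 0: S = H·P̄·Hᵀ + R = [382]
step 0: K = P̄·Hᵀ·S⁻¹ = [63/191; -6/191]
step 0: x' = x̄ + K·y = [-173/191, -602/191]
step 0: P' = (I − K·H)·P̄ = [84/191 -8/191; -8/191 2029/191]
step 1: x̄ = F·x = [-1121/191, 1204/191]
step 1: P̄ = F·P·Fᵀ + Q = [3501/191 -4010/191; -4010/191 8689/191]
step 1: y = z − H·x̄ = [3172/191]
step 1: S = H·P̄·Hᵀ + R = [32273/191]
step 1: K = P̄·Hᵀ·S⁻¹ = [10503/32273; -12030/32273]
step 1: x' = x̄ + K·y = [-14987/32273, 3652/32273]
step 1: P' = (I − K·H)·P̄ = [14004/32273 -16040/32273; -16040/32273 710467/32273]
step 2: x̄ = F·x = [-41309/32273, -7304/32273]
step 2: P̄ = F·P·Fᵀ + Q = [869355/32273 -1324694/32273; -1324694/32273 2938687/32273]
step 2: y = z − H·x̄ = [59381/32273]
step 2: S = H·P̄·Hᵀ + R = [7953287/32273]
step 2: K = P̄·Hᵀ·S⁻¹ = [2608065/7953287; -3974082/7953287]
step 2: x' = x̄ + K·y = [-5381366/7953287, -9112130/7953287]
step 2: P' = (I − K·H)·P̄ = [3477420/7953287 -5298776/7953287; -5298776/7953287 234836965/7953287]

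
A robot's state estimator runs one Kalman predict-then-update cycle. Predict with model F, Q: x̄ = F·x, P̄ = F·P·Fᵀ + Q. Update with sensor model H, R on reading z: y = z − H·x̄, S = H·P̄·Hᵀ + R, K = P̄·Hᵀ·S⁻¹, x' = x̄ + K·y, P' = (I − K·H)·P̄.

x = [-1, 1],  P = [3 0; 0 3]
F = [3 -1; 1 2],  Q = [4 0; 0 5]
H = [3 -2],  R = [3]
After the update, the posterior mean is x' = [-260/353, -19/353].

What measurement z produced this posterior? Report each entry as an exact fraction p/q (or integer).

z = [-2]

x̄ = F·x = [-4, 1]
P̄ = F·P·Fᵀ + Q = [34 3; 3 20]
S = H·P̄·Hᵀ + R = [353]
K = P̄·Hᵀ·S⁻¹ = [96/353; -31/353]
x' − x̄ = [1152/353, -372/353] = K·y
y = (KᵀK)⁻¹·Kᵀ·(x' − x̄) = [12]
z = y + H·x̄ = [12] + [-14] = [-2]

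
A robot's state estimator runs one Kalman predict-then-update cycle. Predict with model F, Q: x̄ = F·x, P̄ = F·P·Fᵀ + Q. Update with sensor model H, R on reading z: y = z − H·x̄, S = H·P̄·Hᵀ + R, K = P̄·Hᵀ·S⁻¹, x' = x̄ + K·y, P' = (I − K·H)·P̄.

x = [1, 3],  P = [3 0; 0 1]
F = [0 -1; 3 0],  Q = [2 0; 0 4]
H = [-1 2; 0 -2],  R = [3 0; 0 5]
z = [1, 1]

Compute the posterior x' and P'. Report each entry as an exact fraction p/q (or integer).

x' = [-45/17, -11/17]
P' = [3021/1394 465/697; 465/697 465/697]

x̄ = F·x = [-3, 3]
P̄ = F·P·Fᵀ + Q = [3 0; 0 31]
y = z − H·x̄ = [-8, 7]
S = H·P̄·Hᵀ + R = [130 -124; -124 129]
K = P̄·Hᵀ·S⁻¹ = [-387/1394 -186/697; 155/697 -186/697]
x' = x̄ + K·y = [-45/17, -11/17]
P' = (I − K·H)·P̄ = [3021/1394 465/697; 465/697 465/697]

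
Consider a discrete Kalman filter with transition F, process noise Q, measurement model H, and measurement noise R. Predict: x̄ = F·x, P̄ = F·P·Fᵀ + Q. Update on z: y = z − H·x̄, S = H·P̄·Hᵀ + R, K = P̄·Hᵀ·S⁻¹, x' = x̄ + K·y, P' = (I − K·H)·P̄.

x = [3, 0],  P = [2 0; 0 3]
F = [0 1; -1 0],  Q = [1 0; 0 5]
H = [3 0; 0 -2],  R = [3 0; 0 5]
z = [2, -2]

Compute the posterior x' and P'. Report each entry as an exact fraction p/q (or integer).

x̄ = F·x = [0, -3]
P̄ = F·P·Fᵀ + Q = [4 0; 0 7]
y = z − H·x̄ = [2, -8]
S = H·P̄·Hᵀ + R = [39 0; 0 33]
K = P̄·Hᵀ·S⁻¹ = [4/13 0; 0 -14/33]
x' = x̄ + K·y = [8/13, 13/33]
P' = (I − K·H)·P̄ = [4/13 0; 0 35/33]

x' = [8/13, 13/33]
P' = [4/13 0; 0 35/33]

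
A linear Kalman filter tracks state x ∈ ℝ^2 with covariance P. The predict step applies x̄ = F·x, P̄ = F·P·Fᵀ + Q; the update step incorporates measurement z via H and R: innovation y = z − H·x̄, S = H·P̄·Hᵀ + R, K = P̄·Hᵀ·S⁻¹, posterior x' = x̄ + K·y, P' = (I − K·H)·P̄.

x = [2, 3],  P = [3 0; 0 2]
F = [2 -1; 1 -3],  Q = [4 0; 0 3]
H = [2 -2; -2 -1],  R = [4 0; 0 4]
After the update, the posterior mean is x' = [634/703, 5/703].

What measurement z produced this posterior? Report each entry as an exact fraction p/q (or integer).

z = [1, -2]

x̄ = F·x = [1, -7]
P̄ = F·P·Fᵀ + Q = [18 12; 12 24]
S = H·P̄·Hᵀ + R = [76 0; 0 148]
K = P̄·Hᵀ·S⁻¹ = [3/19 -12/37; -6/19 -12/37]
x' − x̄ = [-69/703, 4926/703] = K·y
y = (KᵀK)⁻¹·Kᵀ·(x' − x̄) = [-15, -7]
z = y + H·x̄ = [-15, -7] + [16, 5] = [1, -2]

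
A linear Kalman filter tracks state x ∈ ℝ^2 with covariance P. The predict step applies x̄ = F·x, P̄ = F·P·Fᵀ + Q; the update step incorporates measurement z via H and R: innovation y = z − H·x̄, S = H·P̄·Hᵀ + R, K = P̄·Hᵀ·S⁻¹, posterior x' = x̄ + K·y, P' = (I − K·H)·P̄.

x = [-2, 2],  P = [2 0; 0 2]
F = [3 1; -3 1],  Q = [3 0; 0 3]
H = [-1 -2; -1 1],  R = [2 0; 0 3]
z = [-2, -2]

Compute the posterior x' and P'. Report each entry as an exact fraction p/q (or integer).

x' = [38/21, 4/21]
P' = [10/7 -3/7; -3/7 167/308]

x̄ = F·x = [-4, 8]
P̄ = F·P·Fᵀ + Q = [23 -16; -16 23]
y = z − H·x̄ = [10, -14]
S = H·P̄·Hᵀ + R = [53 -39; -39 81]
K = P̄·Hᵀ·S⁻¹ = [-2/7 -13/21; -101/308 299/924]
x' = x̄ + K·y = [38/21, 4/21]
P' = (I − K·H)·P̄ = [10/7 -3/7; -3/7 167/308]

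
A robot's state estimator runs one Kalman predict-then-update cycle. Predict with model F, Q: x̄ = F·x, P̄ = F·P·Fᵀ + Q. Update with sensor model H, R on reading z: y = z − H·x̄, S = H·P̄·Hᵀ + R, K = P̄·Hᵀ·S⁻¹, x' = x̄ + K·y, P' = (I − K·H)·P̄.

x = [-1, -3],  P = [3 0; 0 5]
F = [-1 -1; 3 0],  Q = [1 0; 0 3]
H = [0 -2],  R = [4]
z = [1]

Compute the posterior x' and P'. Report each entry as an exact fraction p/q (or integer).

x' = [203/62, -18/31]
P' = [198/31 -9/31; -9/31 30/31]

x̄ = F·x = [4, -3]
P̄ = F·P·Fᵀ + Q = [9 -9; -9 30]
y = z − H·x̄ = [-5]
S = H·P̄·Hᵀ + R = [124]
K = P̄·Hᵀ·S⁻¹ = [9/62; -15/31]
x' = x̄ + K·y = [203/62, -18/31]
P' = (I − K·H)·P̄ = [198/31 -9/31; -9/31 30/31]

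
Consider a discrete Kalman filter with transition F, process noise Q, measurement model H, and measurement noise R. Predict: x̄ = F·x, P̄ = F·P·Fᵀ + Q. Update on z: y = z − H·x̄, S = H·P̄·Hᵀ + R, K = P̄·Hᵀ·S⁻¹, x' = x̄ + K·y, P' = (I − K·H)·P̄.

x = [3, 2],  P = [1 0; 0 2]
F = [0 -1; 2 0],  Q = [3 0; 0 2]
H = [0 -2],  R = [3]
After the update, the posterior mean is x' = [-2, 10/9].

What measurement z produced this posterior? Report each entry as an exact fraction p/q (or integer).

z = [-1]

x̄ = F·x = [-2, 6]
P̄ = F·P·Fᵀ + Q = [5 0; 0 6]
S = H·P̄·Hᵀ + R = [27]
K = P̄·Hᵀ·S⁻¹ = [0; -4/9]
x' − x̄ = [0, -44/9] = K·y
y = (KᵀK)⁻¹·Kᵀ·(x' − x̄) = [11]
z = y + H·x̄ = [11] + [-12] = [-1]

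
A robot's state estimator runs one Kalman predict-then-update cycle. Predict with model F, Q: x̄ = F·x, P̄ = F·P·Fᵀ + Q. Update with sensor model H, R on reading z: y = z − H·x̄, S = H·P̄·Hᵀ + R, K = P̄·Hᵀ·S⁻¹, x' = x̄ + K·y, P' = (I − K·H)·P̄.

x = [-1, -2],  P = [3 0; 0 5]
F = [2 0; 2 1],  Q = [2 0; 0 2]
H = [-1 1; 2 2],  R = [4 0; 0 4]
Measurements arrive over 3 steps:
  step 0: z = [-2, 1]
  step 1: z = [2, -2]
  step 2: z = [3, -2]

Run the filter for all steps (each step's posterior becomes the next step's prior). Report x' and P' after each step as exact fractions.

step 0: x' = [268/243, -524/729], P' = [74/81 -106/243; -106/243 686/729]
step 1: x' = [-6394/7913, 552/7913], P' = [44124/55391 -2496/7913; -2496/7913 6136/7913]
step 2: x' = [-1796891/1293824, 944189/3881472], P' = [507631/646912 -199939/646912; -199939/646912 1495957/1940736]

step 0: x̄ = F·x = [-2, -4]
step 0: P̄ = F·P·Fᵀ + Q = [14 12; 12 19]
step 0: y = z − H·x̄ = [0, 13]
step 0: S = H·P̄·Hᵀ + R = [13 10; 10 232]
step 0: K = P̄·Hᵀ·S⁻¹ = [-82/243 58/243; 251/729 184/729]
step 0: x' = x̄ + K·y = [268/243, -524/729]
step 0: P' = (I − K·H)·P̄ = [74/81 -106/243; -106/243 686/729]
step 1: x̄ = F·x = [536/243, 1084/729]
step 1: P̄ = F·P·Fᵀ + Q = [458/81 676/243; 676/243 3536/729]
step 1: y = z − H·x̄ = [1982/729, -6842/729]
step 1: S = H·P̄·Hᵀ + R = [6518/729 -1172/729; -1172/729 49772/729]
step 1: K = P̄·Hᵀ·S⁻¹ = [-15399/55391 13326/55391; 2158/7913 1820/7913]
step 1: x' = x̄ + K·y = [-6394/7913, 552/7913]
step 1: P' = (I − K·H)·P̄ = [44124/55391 -2496/7913; -2496/7913 6136/7913]
step 2: x̄ = F·x = [-12788/7913, -12236/7913]
step 2: P̄ = F·P·Fᵀ + Q = [287278/55391 141552/55391; 141552/55391 260342/55391]
step 2: y = z − H·x̄ = [23187/7913, 34222/7913]
step 2: S = H·P̄·Hᵀ + R = [69440/7913 -7696/7913; -7696/7913 3544460/55391]
step 2: K = P̄·Hᵀ·S⁻¹ = [-353785/1293824 10989/46208; 1047887/3881472 32005/138624]
step 2: x' = x̄ + K·y = [-1796891/1293824, 944189/3881472]
step 2: P' = (I − K·H)·P̄ = [507631/646912 -199939/646912; -199939/646912 1495957/1940736]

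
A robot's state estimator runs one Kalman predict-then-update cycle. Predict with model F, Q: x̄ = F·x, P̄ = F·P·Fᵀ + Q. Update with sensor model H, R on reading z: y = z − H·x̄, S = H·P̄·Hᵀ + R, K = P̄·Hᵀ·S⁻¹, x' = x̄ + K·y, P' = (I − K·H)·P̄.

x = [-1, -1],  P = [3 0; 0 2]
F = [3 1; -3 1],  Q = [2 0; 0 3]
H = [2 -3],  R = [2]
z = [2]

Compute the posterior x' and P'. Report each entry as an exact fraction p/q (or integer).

x' = [-332/357, -454/357]
P' = [3365/714 1076/357; 1076/357 766/357]

x̄ = F·x = [-4, 2]
P̄ = F·P·Fᵀ + Q = [31 -25; -25 32]
y = z − H·x̄ = [16]
S = H·P̄·Hᵀ + R = [714]
K = P̄·Hᵀ·S⁻¹ = [137/714; -73/357]
x' = x̄ + K·y = [-332/357, -454/357]
P' = (I − K·H)·P̄ = [3365/714 1076/357; 1076/357 766/357]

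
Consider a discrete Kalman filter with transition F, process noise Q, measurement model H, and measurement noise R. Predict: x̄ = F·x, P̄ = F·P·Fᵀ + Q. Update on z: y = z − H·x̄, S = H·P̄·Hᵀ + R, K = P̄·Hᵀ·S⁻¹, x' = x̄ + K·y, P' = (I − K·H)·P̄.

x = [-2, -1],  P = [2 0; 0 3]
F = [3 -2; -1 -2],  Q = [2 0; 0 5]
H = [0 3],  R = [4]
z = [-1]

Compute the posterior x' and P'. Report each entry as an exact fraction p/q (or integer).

x̄ = F·x = [-4, 4]
P̄ = F·P·Fᵀ + Q = [32 6; 6 19]
y = z − H·x̄ = [-13]
S = H·P̄·Hᵀ + R = [175]
K = P̄·Hᵀ·S⁻¹ = [18/175; 57/175]
x' = x̄ + K·y = [-934/175, -41/175]
P' = (I − K·H)·P̄ = [5276/175 24/175; 24/175 76/175]

x' = [-934/175, -41/175]
P' = [5276/175 24/175; 24/175 76/175]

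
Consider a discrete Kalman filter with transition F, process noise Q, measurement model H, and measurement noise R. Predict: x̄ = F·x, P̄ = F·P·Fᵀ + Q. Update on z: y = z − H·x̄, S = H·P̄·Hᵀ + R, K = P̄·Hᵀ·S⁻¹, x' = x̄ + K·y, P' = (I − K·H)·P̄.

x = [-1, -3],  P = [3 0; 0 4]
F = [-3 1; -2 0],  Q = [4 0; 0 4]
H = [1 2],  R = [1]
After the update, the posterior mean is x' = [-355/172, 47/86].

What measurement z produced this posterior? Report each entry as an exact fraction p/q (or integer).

x̄ = F·x = [0, 2]
P̄ = F·P·Fᵀ + Q = [35 18; 18 16]
S = H·P̄·Hᵀ + R = [172]
K = P̄·Hᵀ·S⁻¹ = [71/172; 25/86]
x' − x̄ = [-355/172, -125/86] = K·y
y = (KᵀK)⁻¹·Kᵀ·(x' − x̄) = [-5]
z = y + H·x̄ = [-5] + [4] = [-1]

z = [-1]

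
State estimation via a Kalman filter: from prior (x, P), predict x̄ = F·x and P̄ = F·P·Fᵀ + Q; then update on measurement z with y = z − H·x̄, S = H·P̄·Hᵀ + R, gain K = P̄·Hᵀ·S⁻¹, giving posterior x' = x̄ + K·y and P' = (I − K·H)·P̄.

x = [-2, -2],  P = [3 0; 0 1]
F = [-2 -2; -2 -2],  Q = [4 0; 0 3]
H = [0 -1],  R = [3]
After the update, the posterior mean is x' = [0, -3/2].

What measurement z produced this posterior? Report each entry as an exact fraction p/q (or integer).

x̄ = F·x = [8, 8]
P̄ = F·P·Fᵀ + Q = [20 16; 16 19]
S = H·P̄·Hᵀ + R = [22]
K = P̄·Hᵀ·S⁻¹ = [-8/11; -19/22]
x' − x̄ = [-8, -19/2] = K·y
y = (KᵀK)⁻¹·Kᵀ·(x' − x̄) = [11]
z = y + H·x̄ = [11] + [-8] = [3]

z = [3]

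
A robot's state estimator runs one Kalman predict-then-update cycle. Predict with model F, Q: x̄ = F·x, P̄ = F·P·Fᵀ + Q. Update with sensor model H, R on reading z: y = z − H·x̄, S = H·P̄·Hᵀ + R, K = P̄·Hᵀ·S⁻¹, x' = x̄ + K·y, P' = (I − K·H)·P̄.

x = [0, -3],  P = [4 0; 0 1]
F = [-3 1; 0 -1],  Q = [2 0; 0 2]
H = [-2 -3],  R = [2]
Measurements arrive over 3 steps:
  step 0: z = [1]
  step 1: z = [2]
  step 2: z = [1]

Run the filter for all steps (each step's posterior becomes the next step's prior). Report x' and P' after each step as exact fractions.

step 0: x̄ = F·x = [-3, 3]
step 0: P̄ = F·P·Fᵀ + Q = [39 -1; -1 3]
step 0: y = z − H·x̄ = [4]
step 0: S = H·P̄·Hᵀ + R = [173]
step 0: K = P̄·Hᵀ·S⁻¹ = [-75/173; -7/173]
step 0: x' = x̄ + K·y = [-819/173, 491/173]
step 0: P' = (I − K·H)·P̄ = [1122/173 -698/173; -698/173 470/173]
step 1: x̄ = F·x = [2948/173, -491/173]
step 1: P̄ = F·P·Fᵀ + Q = [15102/173 -2564/173; -2564/173 816/173]
step 1: y = z − H·x̄ = [4769/173]
step 1: S = H·P̄·Hᵀ + R = [37330/173]
step 1: K = P̄·Hᵀ·S⁻¹ = [-11256/18665; 268/3733]
step 1: x' = x̄ + K·y = [7772/18665, -3207/3733]
step 1: P' = (I − K·H)·P̄ = [164646/18665 -20452/3733; -20452/3733 13456/3733]
step 2: x̄ = F·x = [-39351/18665, 3207/3733]
step 2: P̄ = F·P·Fᵀ + Q = [2199984/18665 -74812/3733; -74812/3733 20922/3733]
step 2: y = z − H·x̄ = [-11932/18665]
step 2: S = H·P̄·Hᵀ + R = [5290036/18665]
step 2: K = P̄·Hᵀ·S⁻¹ = [-819447/1322509; 217145/2645018]
step 2: x' = x̄ + K·y = [-2264367/1322509, 1066753/1322509]
step 2: P' = (I − K·H)·P̄ = [11975628/1322509 -7437454/1322509; -7437454/1322509 4885921/1322509]

step 0: x' = [-819/173, 491/173], P' = [1122/173 -698/173; -698/173 470/173]
step 1: x' = [7772/18665, -3207/3733], P' = [164646/18665 -20452/3733; -20452/3733 13456/3733]
step 2: x' = [-2264367/1322509, 1066753/1322509], P' = [11975628/1322509 -7437454/1322509; -7437454/1322509 4885921/1322509]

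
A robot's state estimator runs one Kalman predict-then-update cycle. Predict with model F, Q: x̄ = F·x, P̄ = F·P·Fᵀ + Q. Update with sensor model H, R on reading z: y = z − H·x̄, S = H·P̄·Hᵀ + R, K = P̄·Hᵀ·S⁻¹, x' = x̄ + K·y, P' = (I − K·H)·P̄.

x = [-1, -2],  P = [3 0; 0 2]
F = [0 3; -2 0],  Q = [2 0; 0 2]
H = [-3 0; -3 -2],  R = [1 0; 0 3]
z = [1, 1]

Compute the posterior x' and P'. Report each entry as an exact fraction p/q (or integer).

x̄ = F·x = [-6, 2]
P̄ = F·P·Fᵀ + Q = [20 0; 0 14]
y = z − H·x̄ = [-17, -13]
S = H·P̄·Hᵀ + R = [181 180; 180 239]
K = P̄·Hᵀ·S⁻¹ = [-3540/10859 -60/10859; 5040/10859 -5068/10859]
x' = x̄ + K·y = [-4194/10859, 1922/10859]
P' = (I − K·H)·P̄ = [1180/10859 -1680/10859; -1680/10859 10122/10859]

x' = [-4194/10859, 1922/10859]
P' = [1180/10859 -1680/10859; -1680/10859 10122/10859]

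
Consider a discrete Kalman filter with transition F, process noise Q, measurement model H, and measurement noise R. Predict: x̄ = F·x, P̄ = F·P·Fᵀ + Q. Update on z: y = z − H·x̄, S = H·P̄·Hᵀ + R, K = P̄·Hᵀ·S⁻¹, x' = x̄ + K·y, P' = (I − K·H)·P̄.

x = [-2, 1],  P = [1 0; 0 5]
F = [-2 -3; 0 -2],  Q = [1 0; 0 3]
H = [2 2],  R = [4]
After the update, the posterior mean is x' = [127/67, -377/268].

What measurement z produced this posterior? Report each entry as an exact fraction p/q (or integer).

z = [1]

x̄ = F·x = [1, -2]
P̄ = F·P·Fᵀ + Q = [50 30; 30 23]
S = H·P̄·Hᵀ + R = [536]
K = P̄·Hᵀ·S⁻¹ = [20/67; 53/268]
x' − x̄ = [60/67, 159/268] = K·y
y = (KᵀK)⁻¹·Kᵀ·(x' − x̄) = [3]
z = y + H·x̄ = [3] + [-2] = [1]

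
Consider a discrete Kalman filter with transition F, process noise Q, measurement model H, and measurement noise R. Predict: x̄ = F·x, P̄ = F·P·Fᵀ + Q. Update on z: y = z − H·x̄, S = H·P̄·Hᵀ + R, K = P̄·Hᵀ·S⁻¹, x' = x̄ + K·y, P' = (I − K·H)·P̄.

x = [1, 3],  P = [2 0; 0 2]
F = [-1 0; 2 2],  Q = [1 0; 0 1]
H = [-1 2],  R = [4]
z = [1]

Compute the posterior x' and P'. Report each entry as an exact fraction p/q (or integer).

x' = [85/91, 120/91]
P' = [152/91 54/91; 54/91 103/91]

x̄ = F·x = [-1, 8]
P̄ = F·P·Fᵀ + Q = [3 -4; -4 17]
y = z − H·x̄ = [-16]
S = H·P̄·Hᵀ + R = [91]
K = P̄·Hᵀ·S⁻¹ = [-11/91; 38/91]
x' = x̄ + K·y = [85/91, 120/91]
P' = (I − K·H)·P̄ = [152/91 54/91; 54/91 103/91]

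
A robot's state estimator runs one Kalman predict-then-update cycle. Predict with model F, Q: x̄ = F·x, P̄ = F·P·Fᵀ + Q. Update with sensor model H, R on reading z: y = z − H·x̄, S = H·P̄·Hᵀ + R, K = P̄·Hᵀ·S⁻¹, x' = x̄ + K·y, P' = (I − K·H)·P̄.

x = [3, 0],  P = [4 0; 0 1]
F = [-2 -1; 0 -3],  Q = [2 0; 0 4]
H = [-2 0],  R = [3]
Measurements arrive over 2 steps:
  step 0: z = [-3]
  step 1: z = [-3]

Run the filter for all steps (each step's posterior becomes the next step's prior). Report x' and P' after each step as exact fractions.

step 0: x̄ = F·x = [-6, 0]
step 0: P̄ = F·P·Fᵀ + Q = [19 3; 3 13]
step 0: y = z − H·x̄ = [-15]
step 0: S = H·P̄·Hᵀ + R = [79]
step 0: K = P̄·Hᵀ·S⁻¹ = [-38/79; -6/79]
step 0: x' = x̄ + K·y = [96/79, 90/79]
step 0: P' = (I − K·H)·P̄ = [57/79 9/79; 9/79 991/79]
step 1: x̄ = F·x = [-282/79, -270/79]
step 1: P̄ = F·P·Fᵀ + Q = [1413/79 3027/79; 3027/79 9235/79]
step 1: y = z − H·x̄ = [-801/79]
step 1: S = H·P̄·Hᵀ + R = [5889/79]
step 1: K = P̄·Hᵀ·S⁻¹ = [-942/1963; -2018/1963]
step 1: x' = x̄ + K·y = [2544/1963, 13752/1963]
step 1: P' = (I − K·H)·P̄ = [1413/1963 3027/1963; 3027/1963 74827/1963]

step 0: x' = [96/79, 90/79], P' = [57/79 9/79; 9/79 991/79]
step 1: x' = [2544/1963, 13752/1963], P' = [1413/1963 3027/1963; 3027/1963 74827/1963]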